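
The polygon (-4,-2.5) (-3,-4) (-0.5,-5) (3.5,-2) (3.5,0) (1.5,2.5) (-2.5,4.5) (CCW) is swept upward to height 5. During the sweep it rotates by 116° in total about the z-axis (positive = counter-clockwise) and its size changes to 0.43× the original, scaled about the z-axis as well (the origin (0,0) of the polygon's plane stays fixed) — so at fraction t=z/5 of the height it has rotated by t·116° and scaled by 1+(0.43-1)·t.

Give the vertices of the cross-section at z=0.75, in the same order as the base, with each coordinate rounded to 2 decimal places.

t = z/height = 0.75/5 = 0.15
s = 1 + (scale-1)·z/height = 1 + (0.43-1)·0.75/5 = 0.914500
θ = twist·z/height = 116°·0.75/5 = 17.4000° = 0.303687 rad
cos θ = 0.954240, sin θ = 0.299041 (intermediates below are computed at full precision and shown rounded to 5 d.p.)
v1: (-4,-2.5) → rotate → (-3.06936,-3.58176) → ×s → (-2.80693,-3.27552) → (-2.81,-3.28)
v2: (-3,-4) → rotate → (-1.66656,-4.71408) → ×s → (-1.52407,-4.31103) → (-1.52,-4.31)
v3: (-0.5,-5) → rotate → (1.01808,-4.92072) → ×s → (0.93104,-4.50000) → (0.93,-4.50)
v4: (3.5,-2) → rotate → (3.93792,-0.86184) → ×s → (3.60123,-0.78815) → (3.60,-0.79)
v5: (3.5,0) → rotate → (3.33984,1.04664) → ×s → (3.05428,0.95715) → (3.05,0.96)
v6: (1.5,2.5) → rotate → (0.68376,2.83416) → ×s → (0.62530,2.59184) → (0.63,2.59)
v7: (-2.5,4.5) → rotate → (-3.73128,3.54648) → ×s → (-3.41226,3.24326) → (-3.41,3.24)

Cross-section at z=0.75: (-2.81,-3.28) (-1.52,-4.31) (0.93,-4.50) (3.60,-0.79) (3.05,0.96) (0.63,2.59) (-3.41,3.24)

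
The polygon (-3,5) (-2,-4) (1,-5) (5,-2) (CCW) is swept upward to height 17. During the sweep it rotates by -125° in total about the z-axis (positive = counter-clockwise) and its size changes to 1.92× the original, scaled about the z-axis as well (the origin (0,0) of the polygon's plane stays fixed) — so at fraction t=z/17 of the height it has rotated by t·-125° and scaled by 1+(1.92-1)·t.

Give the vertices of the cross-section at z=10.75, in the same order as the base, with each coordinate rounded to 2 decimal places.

t = z/height = 10.75/17 = 0.632353
s = 1 + (scale-1)·z/height = 1 + (1.92-1)·10.75/17 = 1.581765
θ = twist·z/height = -125°·10.75/17 = -79.0441° = -1.379580 rad
cos θ = 0.190053, sin θ = -0.981774 (intermediates below are computed at full precision and shown rounded to 5 d.p.)
v1: (-3,5) → rotate → (4.33871,3.89559) → ×s → (6.86282,6.16190) → (6.86,6.16)
v2: (-2,-4) → rotate → (-4.30720,1.20334) → ×s → (-6.81298,1.90339) → (-6.81,1.90)
v3: (1,-5) → rotate → (-4.71882,-1.93204) → ×s → (-7.46406,-3.05603) → (-7.46,-3.06)
v4: (5,-2) → rotate → (-1.01328,-5.28898) → ×s → (-1.60277,-8.36591) → (-1.60,-8.37)

Cross-section at z=10.75: (6.86,6.16) (-6.81,1.90) (-7.46,-3.06) (-1.60,-8.37)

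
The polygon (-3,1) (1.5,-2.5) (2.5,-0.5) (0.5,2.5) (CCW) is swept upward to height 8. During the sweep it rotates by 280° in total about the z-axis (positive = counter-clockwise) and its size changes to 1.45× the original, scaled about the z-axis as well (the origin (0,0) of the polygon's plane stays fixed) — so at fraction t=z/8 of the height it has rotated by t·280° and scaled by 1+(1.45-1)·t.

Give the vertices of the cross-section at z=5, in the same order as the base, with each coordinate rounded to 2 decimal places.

Cross-section at z=5: (3.72,-1.61) (-1.64,3.36) (-3.14,0.92) (-0.92,-3.14)

t = z/height = 5/8 = 0.625
s = 1 + (scale-1)·z/height = 1 + (1.45-1)·5/8 = 1.281250
θ = twist·z/height = 280°·5/8 = 175.0000° = 3.054326 rad
cos θ = -0.996195, sin θ = 0.087156 (intermediates below are computed at full precision and shown rounded to 5 d.p.)
v1: (-3,1) → rotate → (2.90143,-1.25766) → ×s → (3.71746,-1.61138) → (3.72,-1.61)
v2: (1.5,-2.5) → rotate → (-1.27640,2.62122) → ×s → (-1.63539,3.35844) → (-1.64,3.36)
v3: (2.5,-0.5) → rotate → (-2.44691,0.71599) → ×s → (-3.13510,0.91736) → (-3.14,0.92)
v4: (0.5,2.5) → rotate → (-0.71599,-2.44691) → ×s → (-0.91736,-3.13510) → (-0.92,-3.14)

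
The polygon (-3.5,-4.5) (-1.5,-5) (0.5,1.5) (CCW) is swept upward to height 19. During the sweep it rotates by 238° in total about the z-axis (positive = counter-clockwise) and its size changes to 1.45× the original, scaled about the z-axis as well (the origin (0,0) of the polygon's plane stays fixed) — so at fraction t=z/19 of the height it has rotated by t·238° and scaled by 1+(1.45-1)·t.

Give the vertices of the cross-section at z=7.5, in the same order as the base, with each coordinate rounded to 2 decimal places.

t = z/height = 7.5/19 = 0.394737
s = 1 + (scale-1)·z/height = 1 + (1.45-1)·7.5/19 = 1.177632
θ = twist·z/height = 238°·7.5/19 = 93.9474° = 1.639691 rad
cos θ = -0.068840, sin θ = 0.997628 (intermediates below are computed at full precision and shown rounded to 5 d.p.)
v1: (-3.5,-4.5) → rotate → (4.73026,-3.18192) → ×s → (5.57051,-3.74713) → (5.57,-3.75)
v2: (-1.5,-5) → rotate → (5.09140,-1.15224) → ×s → (5.99579,-1.35692) → (6.00,-1.36)
v3: (0.5,1.5) → rotate → (-1.53086,0.39555) → ×s → (-1.80279,0.46582) → (-1.80,0.47)

Cross-section at z=7.5: (5.57,-3.75) (6.00,-1.36) (-1.80,0.47)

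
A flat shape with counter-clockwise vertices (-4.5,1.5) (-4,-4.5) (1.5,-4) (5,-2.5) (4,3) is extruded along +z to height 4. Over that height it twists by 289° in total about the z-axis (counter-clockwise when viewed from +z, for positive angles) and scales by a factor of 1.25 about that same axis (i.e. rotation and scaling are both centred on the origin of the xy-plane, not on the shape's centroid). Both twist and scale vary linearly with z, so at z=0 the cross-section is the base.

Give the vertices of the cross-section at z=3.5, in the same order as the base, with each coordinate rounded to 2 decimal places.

Cross-section at z=3.5: (3.36,4.70) (-3.81,6.27) (-5.20,-0.31) (-4.71,-4.93) (2.06,-5.74)

t = z/height = 3.5/4 = 0.875
s = 1 + (scale-1)·z/height = 1 + (1.25-1)·3.5/4 = 1.218750
θ = twist·z/height = 289°·3.5/4 = 252.8750° = 4.413501 rad
cos θ = -0.294457, sin θ = -0.955665 (intermediates below are computed at full precision and shown rounded to 5 d.p.)
v1: (-4.5,1.5) → rotate → (2.75855,3.85880) → ×s → (3.36199,4.70292) → (3.36,4.70)
v2: (-4,-4.5) → rotate → (-3.12266,5.14772) → ×s → (-3.80574,6.27378) → (-3.81,6.27)
v3: (1.5,-4) → rotate → (-4.26434,-0.25567) → ×s → (-5.19717,-0.31159) → (-5.20,-0.31)
v4: (5,-2.5) → rotate → (-3.86145,-4.04218) → ×s → (-4.70614,-4.92641) → (-4.71,-4.93)
v5: (4,3) → rotate → (1.68916,-4.70603) → ×s → (2.05867,-5.73547) → (2.06,-5.74)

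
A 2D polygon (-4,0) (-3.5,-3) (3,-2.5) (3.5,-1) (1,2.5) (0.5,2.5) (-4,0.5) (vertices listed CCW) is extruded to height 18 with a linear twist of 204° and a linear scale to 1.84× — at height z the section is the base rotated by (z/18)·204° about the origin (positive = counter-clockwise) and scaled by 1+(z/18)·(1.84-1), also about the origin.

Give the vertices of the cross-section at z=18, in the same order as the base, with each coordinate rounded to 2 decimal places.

t = z/height = 18/18 = 1
s = 1 + (scale-1)·z/height = 1 + (1.84-1)·18/18 = 1.840000
θ = twist·z/height = 204°·18/18 = 204.0000° = 3.560472 rad
cos θ = -0.913545, sin θ = -0.406737 (intermediates below are computed at full precision and shown rounded to 5 d.p.)
v1: (-4,0) → rotate → (3.65418,1.62695) → ×s → (6.72369,2.99358) → (6.72,2.99)
v2: (-3.5,-3) → rotate → (1.97720,4.16421) → ×s → (3.63805,7.66215) → (3.64,7.66)
v3: (3,-2.5) → rotate → (-3.75748,1.06365) → ×s → (-6.91376,1.95712) → (-6.91,1.96)
v4: (3.5,-1) → rotate → (-3.60415,-0.51003) → ×s → (-6.63163,-0.93846) → (-6.63,-0.94)
v5: (1,2.5) → rotate → (0.10330,-2.69060) → ×s → (0.19006,-4.95070) → (0.19,-4.95)
v6: (0.5,2.5) → rotate → (0.56007,-2.48723) → ×s → (1.03053,-4.57651) → (1.03,-4.58)
v7: (-4,0.5) → rotate → (3.85755,1.17017) → ×s → (7.09789,2.15312) → (7.10,2.15)

Cross-section at z=18: (6.72,2.99) (3.64,7.66) (-6.91,1.96) (-6.63,-0.94) (0.19,-4.95) (1.03,-4.58) (7.10,2.15)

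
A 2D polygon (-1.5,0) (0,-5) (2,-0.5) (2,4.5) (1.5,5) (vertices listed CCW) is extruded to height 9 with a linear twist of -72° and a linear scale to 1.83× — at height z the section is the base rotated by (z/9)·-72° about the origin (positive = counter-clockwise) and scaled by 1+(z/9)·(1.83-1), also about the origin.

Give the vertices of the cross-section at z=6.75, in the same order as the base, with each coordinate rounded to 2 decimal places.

Cross-section at z=6.75: (-1.43,1.97) (-6.56,-4.77) (1.25,-3.10) (7.81,1.67) (7.99,2.80)

t = z/height = 6.75/9 = 0.75
s = 1 + (scale-1)·z/height = 1 + (1.83-1)·6.75/9 = 1.622500
θ = twist·z/height = -72°·6.75/9 = -54.0000° = -0.942478 rad
cos θ = 0.587785, sin θ = -0.809017 (intermediates below are computed at full precision and shown rounded to 5 d.p.)
v1: (-1.5,0) → rotate → (-0.88168,1.21353) → ×s → (-1.43052,1.96895) → (-1.43,1.97)
v2: (0,-5) → rotate → (-4.04508,-2.93893) → ×s → (-6.56315,-4.76841) → (-6.56,-4.77)
v3: (2,-0.5) → rotate → (0.77106,-1.91193) → ×s → (1.25105,-3.10210) → (1.25,-3.10)
v4: (2,4.5) → rotate → (4.81615,1.02700) → ×s → (7.81420,1.66631) → (7.81,1.67)
v5: (1.5,5) → rotate → (4.92676,1.72540) → ×s → (7.99367,2.79946) → (7.99,2.80)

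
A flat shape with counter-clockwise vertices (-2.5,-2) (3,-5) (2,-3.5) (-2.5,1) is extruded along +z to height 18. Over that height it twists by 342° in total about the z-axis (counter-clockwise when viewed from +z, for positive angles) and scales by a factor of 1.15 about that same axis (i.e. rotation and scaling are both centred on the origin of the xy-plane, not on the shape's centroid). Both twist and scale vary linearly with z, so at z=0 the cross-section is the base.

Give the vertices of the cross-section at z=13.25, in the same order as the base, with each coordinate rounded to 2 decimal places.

Cross-section at z=13.25: (-1.24,3.33) (-6.32,-1.42) (-4.39,-0.89) (1.92,2.29)

t = z/height = 13.25/18 = 0.736111
s = 1 + (scale-1)·z/height = 1 + (1.15-1)·13.25/18 = 1.110417
θ = twist·z/height = 342°·13.25/18 = 251.7500° = 4.393866 rad
cos θ = -0.313164, sin θ = -0.949699 (intermediates below are computed at full precision and shown rounded to 5 d.p.)
v1: (-2.5,-2) → rotate → (-1.11649,3.00058) → ×s → (-1.23977,3.33189) → (-1.24,3.33)
v2: (3,-5) → rotate → (-5.68799,-1.28328) → ×s → (-6.31604,-1.42497) → (-6.32,-1.42)
v3: (2,-3.5) → rotate → (-3.95027,-0.80332) → ×s → (-4.38645,-0.89203) → (-4.39,-0.89)
v4: (-2.5,1) → rotate → (1.73261,2.06108) → ×s → (1.92392,2.28866) → (1.92,2.29)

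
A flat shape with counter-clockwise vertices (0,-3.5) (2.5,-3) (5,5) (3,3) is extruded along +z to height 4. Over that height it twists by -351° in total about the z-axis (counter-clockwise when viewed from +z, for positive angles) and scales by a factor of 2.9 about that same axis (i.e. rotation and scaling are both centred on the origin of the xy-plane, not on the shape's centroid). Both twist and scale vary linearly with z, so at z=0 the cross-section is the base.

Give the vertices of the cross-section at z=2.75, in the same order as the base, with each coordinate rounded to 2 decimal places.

t = z/height = 2.75/4 = 0.6875
s = 1 + (scale-1)·z/height = 1 + (2.9-1)·2.75/4 = 2.306250
θ = twist·z/height = -351°·2.75/4 = -241.3125° = -4.211698 rad
cos θ = -0.480032, sin θ = 0.877251 (intermediates below are computed at full precision and shown rounded to 5 d.p.)
v1: (0,-3.5) → rotate → (3.07038,1.68011) → ×s → (7.08106,3.87476) → (7.08,3.87)
v2: (2.5,-3) → rotate → (1.43167,3.63322) → ×s → (3.30179,8.37912) → (3.30,8.38)
v3: (5,5) → rotate → (-6.78642,1.98609) → ×s → (-15.65117,4.58043) → (-15.65,4.58)
v4: (3,3) → rotate → (-4.07185,1.19166) → ×s → (-9.39070,2.74826) → (-9.39,2.75)

Cross-section at z=2.75: (7.08,3.87) (3.30,8.38) (-15.65,4.58) (-9.39,2.75)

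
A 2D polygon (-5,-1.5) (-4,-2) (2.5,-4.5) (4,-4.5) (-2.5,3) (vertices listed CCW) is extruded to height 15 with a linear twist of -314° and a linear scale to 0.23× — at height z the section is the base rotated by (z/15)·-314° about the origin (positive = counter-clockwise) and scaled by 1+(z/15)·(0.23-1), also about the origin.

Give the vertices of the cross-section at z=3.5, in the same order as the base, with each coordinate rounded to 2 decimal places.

t = z/height = 3.5/15 = 0.233333
s = 1 + (scale-1)·z/height = 1 + (0.23-1)·3.5/15 = 0.820333
θ = twist·z/height = -314°·3.5/15 = -73.2667° = -1.278745 rad
cos θ = 0.287918, sin θ = -0.957655 (intermediates below are computed at full precision and shown rounded to 5 d.p.)
v1: (-5,-1.5) → rotate → (-2.87607,4.35640) → ×s → (-2.35934,3.57370) → (-2.36,3.57)
v2: (-4,-2) → rotate → (-3.06698,3.25479) → ×s → (-2.51595,2.67001) → (-2.52,2.67)
v3: (2.5,-4.5) → rotate → (-3.58965,-3.68977) → ×s → (-2.94471,-3.02684) → (-2.94,-3.03)
v4: (4,-4.5) → rotate → (-3.15778,-5.12625) → ×s → (-2.59043,-4.20523) → (-2.59,-4.21)
v5: (-2.5,3) → rotate → (2.15317,3.25789) → ×s → (1.76632,2.67256) → (1.77,2.67)

Cross-section at z=3.5: (-2.36,3.57) (-2.52,2.67) (-2.94,-3.03) (-2.59,-4.21) (1.77,2.67)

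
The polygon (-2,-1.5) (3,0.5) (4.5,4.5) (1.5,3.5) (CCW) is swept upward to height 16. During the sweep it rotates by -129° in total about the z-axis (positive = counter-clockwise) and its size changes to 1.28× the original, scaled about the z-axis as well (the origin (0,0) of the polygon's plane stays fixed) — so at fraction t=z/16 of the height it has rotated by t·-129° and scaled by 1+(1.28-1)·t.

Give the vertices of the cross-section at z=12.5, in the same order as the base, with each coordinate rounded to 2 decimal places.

Cross-section at z=12.5: (-1.34,2.74) (-0.09,-3.71) (4.36,-6.41) (3.85,-2.59)

t = z/height = 12.5/16 = 0.78125
s = 1 + (scale-1)·z/height = 1 + (1.28-1)·12.5/16 = 1.218750
θ = twist·z/height = -129°·12.5/16 = -100.7813° = -1.758965 rad
cos θ = -0.187060, sin θ = -0.982349 (intermediates below are computed at full precision and shown rounded to 5 d.p.)
v1: (-2,-1.5) → rotate → (-1.09940,2.24529) → ×s → (-1.33990,2.73644) → (-1.34,2.74)
v2: (3,0.5) → rotate → (-0.07001,-3.04058) → ×s → (-0.08532,-3.70570) → (-0.09,-3.71)
v3: (4.5,4.5) → rotate → (3.57880,-5.26234) → ×s → (4.36166,-6.41347) → (4.36,-6.41)
v4: (1.5,3.5) → rotate → (3.15763,-2.12823) → ×s → (3.84836,-2.59378) → (3.85,-2.59)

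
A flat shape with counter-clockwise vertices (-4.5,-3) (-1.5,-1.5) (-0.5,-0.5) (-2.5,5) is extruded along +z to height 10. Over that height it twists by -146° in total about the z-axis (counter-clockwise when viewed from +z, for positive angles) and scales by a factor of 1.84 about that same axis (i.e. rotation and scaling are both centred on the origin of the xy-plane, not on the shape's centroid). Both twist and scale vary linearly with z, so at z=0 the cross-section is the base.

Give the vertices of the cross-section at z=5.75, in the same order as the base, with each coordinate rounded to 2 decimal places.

t = z/height = 5.75/10 = 0.575
s = 1 + (scale-1)·z/height = 1 + (1.84-1)·5.75/10 = 1.483000
θ = twist·z/height = -146°·5.75/10 = -83.9500° = -1.465204 rad
cos θ = 0.105396, sin θ = -0.994430 (intermediates below are computed at full precision and shown rounded to 5 d.p.)
v1: (-4.5,-3) → rotate → (-3.45757,4.15875) → ×s → (-5.12758,6.16742) → (-5.13,6.17)
v2: (-1.5,-1.5) → rotate → (-1.64974,1.33355) → ×s → (-2.44656,1.97766) → (-2.45,1.98)
v3: (-0.5,-0.5) → rotate → (-0.54991,0.44452) → ×s → (-0.81552,0.65922) → (-0.82,0.66)
v4: (-2.5,5) → rotate → (4.70866,3.01306) → ×s → (6.98294,4.46836) → (6.98,4.47)

Cross-section at z=5.75: (-5.13,6.17) (-2.45,1.98) (-0.82,0.66) (6.98,4.47)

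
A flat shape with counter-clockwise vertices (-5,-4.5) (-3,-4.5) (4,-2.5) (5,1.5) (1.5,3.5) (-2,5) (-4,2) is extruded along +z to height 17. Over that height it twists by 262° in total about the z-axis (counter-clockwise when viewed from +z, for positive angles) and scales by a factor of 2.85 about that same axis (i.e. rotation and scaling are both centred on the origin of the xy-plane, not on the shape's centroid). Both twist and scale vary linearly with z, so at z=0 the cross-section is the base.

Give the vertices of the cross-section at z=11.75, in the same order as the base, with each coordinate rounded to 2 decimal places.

t = z/height = 11.75/17 = 0.691176
s = 1 + (scale-1)·z/height = 1 + (2.85-1)·11.75/17 = 2.278676
θ = twist·z/height = 262°·11.75/17 = 181.0882° = 3.160586 rad
cos θ = -0.999820, sin θ = -0.018992 (intermediates below are computed at full precision and shown rounded to 5 d.p.)
v1: (-5,-4.5) → rotate → (4.91363,4.59415) → ×s → (11.19658,10.46858) → (11.20,10.47)
v2: (-3,-4.5) → rotate → (2.91399,4.55616) → ×s → (6.64005,10.38203) → (6.64,10.38)
v3: (4,-2.5) → rotate → (-4.04676,2.42358) → ×s → (-9.22125,5.52256) → (-9.22,5.52)
v4: (5,1.5) → rotate → (-4.97061,-1.59469) → ×s → (-11.32641,-3.63378) → (-11.33,-3.63)
v5: (1.5,3.5) → rotate → (-1.43326,-3.52786) → ×s → (-3.26593,-8.03884) → (-3.27,-8.04)
v6: (-2,5) → rotate → (2.09460,-4.96111) → ×s → (4.77292,-11.30477) → (4.77,-11.30)
v7: (-4,2) → rotate → (4.03726,-1.92367) → ×s → (9.19962,-4.38342) → (9.20,-4.38)

Cross-section at z=11.75: (11.20,10.47) (6.64,10.38) (-9.22,5.52) (-11.33,-3.63) (-3.27,-8.04) (4.77,-11.30) (9.20,-4.38)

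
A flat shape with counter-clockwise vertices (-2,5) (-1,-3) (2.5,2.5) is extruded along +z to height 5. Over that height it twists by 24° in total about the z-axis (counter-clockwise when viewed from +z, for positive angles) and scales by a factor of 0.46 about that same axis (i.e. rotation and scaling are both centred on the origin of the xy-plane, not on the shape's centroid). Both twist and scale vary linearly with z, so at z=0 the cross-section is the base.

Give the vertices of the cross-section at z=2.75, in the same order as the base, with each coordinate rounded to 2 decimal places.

t = z/height = 2.75/5 = 0.55
s = 1 + (scale-1)·z/height = 1 + (0.46-1)·2.75/5 = 0.703000
θ = twist·z/height = 24°·2.75/5 = 13.2000° = 0.230383 rad
cos θ = 0.973579, sin θ = 0.228351 (intermediates below are computed at full precision and shown rounded to 5 d.p.)
v1: (-2,5) → rotate → (-3.08891,4.41119) → ×s → (-2.17151,3.10107) → (-2.17,3.10)
v2: (-1,-3) → rotate → (-0.28853,-3.14909) → ×s → (-0.20283,-2.21381) → (-0.20,-2.21)
v3: (2.5,2.5) → rotate → (1.86307,3.00482) → ×s → (1.30974,2.11239) → (1.31,2.11)

Cross-section at z=2.75: (-2.17,3.10) (-0.20,-2.21) (1.31,2.11)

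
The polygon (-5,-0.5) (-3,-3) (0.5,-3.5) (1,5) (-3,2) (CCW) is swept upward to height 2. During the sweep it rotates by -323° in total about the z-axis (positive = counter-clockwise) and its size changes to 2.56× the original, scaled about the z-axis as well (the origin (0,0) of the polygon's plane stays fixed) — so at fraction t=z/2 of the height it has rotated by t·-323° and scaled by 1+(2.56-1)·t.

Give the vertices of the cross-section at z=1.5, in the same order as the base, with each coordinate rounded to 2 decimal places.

Cross-section at z=1.5: (6.01,-9.10) (8.79,-2.73) (6.22,4.50) (-10.61,-3.13) (-0.81,-7.78)

t = z/height = 1.5/2 = 0.75
s = 1 + (scale-1)·z/height = 1 + (2.56-1)·1.5/2 = 2.170000
θ = twist·z/height = -323°·1.5/2 = -242.2500° = -4.228060 rad
cos θ = -0.465615, sin θ = 0.884988 (intermediates below are computed at full precision and shown rounded to 5 d.p.)
v1: (-5,-0.5) → rotate → (2.77057,-4.19213) → ×s → (6.01213,-9.09692) → (6.01,-9.10)
v2: (-3,-3) → rotate → (4.05181,-1.25812) → ×s → (8.79242,-2.73012) → (8.79,-2.73)
v3: (0.5,-3.5) → rotate → (2.86465,2.07214) → ×s → (6.21629,4.49655) → (6.22,4.50)
v4: (1,5) → rotate → (-4.89055,-1.44308) → ×s → (-10.61250,-3.13149) → (-10.61,-3.13)
v5: (-3,2) → rotate → (-0.37313,-3.58619) → ×s → (-0.80970,-7.78204) → (-0.81,-7.78)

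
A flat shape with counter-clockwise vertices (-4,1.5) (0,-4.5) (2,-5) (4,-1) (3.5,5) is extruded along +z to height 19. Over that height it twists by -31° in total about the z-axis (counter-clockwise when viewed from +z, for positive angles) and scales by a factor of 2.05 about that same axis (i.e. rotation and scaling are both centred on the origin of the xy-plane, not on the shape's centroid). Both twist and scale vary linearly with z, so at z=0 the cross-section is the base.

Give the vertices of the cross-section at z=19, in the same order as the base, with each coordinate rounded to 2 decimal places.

t = z/height = 19/19 = 1
s = 1 + (scale-1)·z/height = 1 + (2.05-1)·19/19 = 2.050000
θ = twist·z/height = -31°·19/19 = -31.0000° = -0.541052 rad
cos θ = 0.857167, sin θ = -0.515038 (intermediates below are computed at full precision and shown rounded to 5 d.p.)
v1: (-4,1.5) → rotate → (-2.65611,3.34590) → ×s → (-5.44503,6.85910) → (-5.45,6.86)
v2: (0,-4.5) → rotate → (-2.31767,-3.85725) → ×s → (-4.75123,-7.90737) → (-4.75,-7.91)
v3: (2,-5) → rotate → (-0.86086,-5.31591) → ×s → (-1.76475,-10.89762) → (-1.76,-10.90)
v4: (4,-1) → rotate → (2.91363,-2.91732) → ×s → (5.97294,-5.98051) → (5.97,-5.98)
v5: (3.5,5) → rotate → (5.57528,2.48320) → ×s → (11.42932,5.09057) → (11.43,5.09)

Cross-section at z=19: (-5.45,6.86) (-4.75,-7.91) (-1.76,-10.90) (5.97,-5.98) (11.43,5.09)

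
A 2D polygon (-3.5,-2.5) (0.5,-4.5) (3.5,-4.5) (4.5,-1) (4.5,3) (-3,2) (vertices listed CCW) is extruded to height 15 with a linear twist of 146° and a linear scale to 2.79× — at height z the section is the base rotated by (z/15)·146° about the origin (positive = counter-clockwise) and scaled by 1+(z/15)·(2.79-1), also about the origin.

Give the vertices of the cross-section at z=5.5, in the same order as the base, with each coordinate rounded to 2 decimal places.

Cross-section at z=5.5: (-0.12,-7.12) (6.49,-3.76) (9.44,0.23) (5.76,5.01) (0.43,8.95) (-5.62,-2.03)

t = z/height = 5.5/15 = 0.366667
s = 1 + (scale-1)·z/height = 1 + (2.79-1)·5.5/15 = 1.656333
θ = twist·z/height = 146°·5.5/15 = 53.5333° = 0.934333 rad
cos θ = 0.594355, sin θ = 0.804203 (intermediates below are computed at full precision and shown rounded to 5 d.p.)
v1: (-3.5,-2.5) → rotate → (-0.06974,-4.30060) → ×s → (-0.11551,-7.12322) → (-0.12,-7.12)
v2: (0.5,-4.5) → rotate → (3.91609,-2.27250) → ×s → (6.48635,-3.76401) → (6.49,-3.76)
v3: (3.5,-4.5) → rotate → (5.69916,0.14011) → ×s → (9.43970,0.23207) → (9.44,0.23)
v4: (4.5,-1) → rotate → (3.47880,3.02456) → ×s → (5.76205,5.00968) → (5.76,5.01)
v5: (4.5,3) → rotate → (0.26199,5.40198) → ×s → (0.43394,8.94748) → (0.43,8.95)
v6: (-3,2) → rotate → (-3.39147,-1.22390) → ×s → (-5.61741,-2.02718) → (-5.62,-2.03)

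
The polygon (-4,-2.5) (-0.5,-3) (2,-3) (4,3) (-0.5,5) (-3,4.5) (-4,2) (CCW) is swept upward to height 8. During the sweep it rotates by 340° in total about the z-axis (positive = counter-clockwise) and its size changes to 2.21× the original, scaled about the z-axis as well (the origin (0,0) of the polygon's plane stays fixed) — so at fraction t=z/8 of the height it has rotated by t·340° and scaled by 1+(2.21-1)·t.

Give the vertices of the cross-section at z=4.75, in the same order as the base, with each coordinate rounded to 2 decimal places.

Cross-section at z=4.75: (4.78,6.55) (-1.12,5.10) (-5.11,3.50) (-4.46,-7.35) (4.00,-7.65) (7.67,-5.26) (7.66,-0.63)

t = z/height = 4.75/8 = 0.59375
s = 1 + (scale-1)·z/height = 1 + (2.21-1)·4.75/8 = 1.718438
θ = twist·z/height = 340°·4.75/8 = 201.8750° = 3.523383 rad
cos θ = -0.927999, sin θ = -0.372583 (intermediates below are computed at full precision and shown rounded to 5 d.p.)
v1: (-4,-2.5) → rotate → (2.78054,3.81033) → ×s → (4.77818,6.54781) → (4.78,6.55)
v2: (-0.5,-3) → rotate → (-0.65375,2.97029) → ×s → (-1.12343,5.10425) → (-1.12,5.10)
v3: (2,-3) → rotate → (-2.97375,2.03883) → ×s → (-5.11020,3.50360) → (-5.11,3.50)
v4: (4,3) → rotate → (-2.59425,-4.27433) → ×s → (-4.45805,-7.34517) → (-4.46,-7.35)
v5: (-0.5,5) → rotate → (2.32691,-4.45370) → ×s → (3.99866,-7.65341) → (4.00,-7.65)
v6: (-3,4.5) → rotate → (4.46062,-3.05825) → ×s → (7.66530,-5.25541) → (7.67,-5.26)
v7: (-4,2) → rotate → (4.45716,-0.36567) → ×s → (7.65935,-0.62837) → (7.66,-0.63)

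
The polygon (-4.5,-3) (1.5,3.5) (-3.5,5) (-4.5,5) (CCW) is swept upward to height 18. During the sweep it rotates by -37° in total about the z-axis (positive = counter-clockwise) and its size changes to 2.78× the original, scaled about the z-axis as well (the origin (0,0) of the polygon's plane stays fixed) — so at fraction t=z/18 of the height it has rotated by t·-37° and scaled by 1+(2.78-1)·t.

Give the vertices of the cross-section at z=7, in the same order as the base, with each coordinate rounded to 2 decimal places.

Cross-section at z=7: (-8.64,-3.03) (3.93,5.11) (-3.63,9.67) (-5.27,10.09)

t = z/height = 7/18 = 0.388889
s = 1 + (scale-1)·z/height = 1 + (2.78-1)·7/18 = 1.692222
θ = twist·z/height = -37°·7/18 = -14.3889° = -0.251133 rad
cos θ = 0.968631, sin θ = -0.248502 (intermediates below are computed at full precision and shown rounded to 5 d.p.)
v1: (-4.5,-3) → rotate → (-5.10435,-1.78763) → ×s → (-8.63769,-3.02508) → (-8.64,-3.03)
v2: (1.5,3.5) → rotate → (2.32270,3.01746) → ×s → (3.93053,5.10621) → (3.93,5.11)
v3: (-3.5,5) → rotate → (-2.14770,5.71291) → ×s → (-3.63438,9.66752) → (-3.63,9.67)
v4: (-4.5,5) → rotate → (-3.11633,5.96142) → ×s → (-5.27352,10.08804) → (-5.27,10.09)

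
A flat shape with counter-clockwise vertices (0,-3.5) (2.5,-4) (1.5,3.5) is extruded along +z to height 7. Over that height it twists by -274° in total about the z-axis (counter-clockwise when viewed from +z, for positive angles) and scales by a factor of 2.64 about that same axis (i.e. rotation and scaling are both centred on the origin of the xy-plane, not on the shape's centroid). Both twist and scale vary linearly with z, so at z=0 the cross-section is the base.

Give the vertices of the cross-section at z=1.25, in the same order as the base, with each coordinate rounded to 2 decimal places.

t = z/height = 1.25/7 = 0.178571
s = 1 + (scale-1)·z/height = 1 + (2.64-1)·1.25/7 = 1.292857
θ = twist·z/height = -274°·1.25/7 = -48.9286° = -0.853965 rad
cos θ = 0.656999, sin θ = -0.753891 (intermediates below are computed at full precision and shown rounded to 5 d.p.)
v1: (0,-3.5) → rotate → (-2.63862,-2.29950) → ×s → (-3.41136,-2.97292) → (-3.41,-2.97)
v2: (2.5,-4) → rotate → (-1.37307,-4.51273) → ×s → (-1.77518,-5.83431) → (-1.78,-5.83)
v3: (1.5,3.5) → rotate → (3.62412,1.16866) → ×s → (4.68547,1.51091) → (4.69,1.51)

Cross-section at z=1.25: (-3.41,-2.97) (-1.78,-5.83) (4.69,1.51)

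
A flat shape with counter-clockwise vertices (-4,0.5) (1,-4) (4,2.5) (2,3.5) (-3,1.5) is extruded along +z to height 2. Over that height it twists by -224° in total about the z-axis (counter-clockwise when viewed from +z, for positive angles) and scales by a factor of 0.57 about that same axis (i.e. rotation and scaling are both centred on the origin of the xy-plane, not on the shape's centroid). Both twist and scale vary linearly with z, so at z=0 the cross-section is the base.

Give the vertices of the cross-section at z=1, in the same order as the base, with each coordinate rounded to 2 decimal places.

t = z/height = 1/2 = 0.5
s = 1 + (scale-1)·z/height = 1 + (0.57-1)·1/2 = 0.785000
θ = twist·z/height = -224°·1/2 = -112.0000° = -1.954769 rad
cos θ = -0.374607, sin θ = -0.927184 (intermediates below are computed at full precision and shown rounded to 5 d.p.)
v1: (-4,0.5) → rotate → (1.96202,3.52143) → ×s → (1.54018,2.76432) → (1.54,2.76)
v2: (1,-4) → rotate → (-4.08334,0.57124) → ×s → (-3.20542,0.44843) → (-3.21,0.45)
v3: (4,2.5) → rotate → (0.81953,-4.64525) → ×s → (0.64333,-3.64652) → (0.64,-3.65)
v4: (2,3.5) → rotate → (2.49593,-3.16549) → ×s → (1.95931,-2.48491) → (1.96,-2.48)
v5: (-3,1.5) → rotate → (2.51460,2.21964) → ×s → (1.97396,1.74242) → (1.97,1.74)

Cross-section at z=1: (1.54,2.76) (-3.21,0.45) (0.64,-3.65) (1.96,-2.48) (1.97,1.74)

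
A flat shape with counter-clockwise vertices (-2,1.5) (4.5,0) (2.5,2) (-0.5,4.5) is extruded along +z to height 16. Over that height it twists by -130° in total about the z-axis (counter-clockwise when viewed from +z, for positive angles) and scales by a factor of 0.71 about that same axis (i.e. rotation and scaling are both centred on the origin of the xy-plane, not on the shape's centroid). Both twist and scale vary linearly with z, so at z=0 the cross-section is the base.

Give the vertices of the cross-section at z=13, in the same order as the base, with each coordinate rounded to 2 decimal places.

t = z/height = 13/16 = 0.8125
s = 1 + (scale-1)·z/height = 1 + (0.71-1)·13/16 = 0.764375
θ = twist·z/height = -130°·13/16 = -105.6250° = -1.843504 rad
cos θ = -0.269340, sin θ = -0.963045 (intermediates below are computed at full precision and shown rounded to 5 d.p.)
v1: (-2,1.5) → rotate → (1.98325,1.52208) → ×s → (1.51595,1.16344) → (1.52,1.16)
v2: (4.5,0) → rotate → (-1.21203,-4.33370) → ×s → (-0.92645,-3.31257) → (-0.93,-3.31)
v3: (2.5,2) → rotate → (1.25274,-2.94629) → ×s → (0.95756,-2.25207) → (0.96,-2.25)
v4: (-0.5,4.5) → rotate → (4.46837,-0.73051) → ×s → (3.41551,-0.55838) → (3.42,-0.56)

Cross-section at z=13: (1.52,1.16) (-0.93,-3.31) (0.96,-2.25) (3.42,-0.56)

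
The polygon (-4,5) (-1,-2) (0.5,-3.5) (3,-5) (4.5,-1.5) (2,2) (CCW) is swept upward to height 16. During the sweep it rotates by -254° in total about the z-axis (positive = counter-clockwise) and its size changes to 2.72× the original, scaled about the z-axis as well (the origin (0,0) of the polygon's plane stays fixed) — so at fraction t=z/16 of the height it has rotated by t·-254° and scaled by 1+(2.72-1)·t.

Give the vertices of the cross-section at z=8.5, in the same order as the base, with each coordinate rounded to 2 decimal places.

Cross-section at z=8.5: (12.18,-1.34) (-1.36,4.06) (-5.42,4.05) (-10.83,2.69) (-8.11,-4.07) (0.01,-5.41)

t = z/height = 8.5/16 = 0.53125
s = 1 + (scale-1)·z/height = 1 + (2.72-1)·8.5/16 = 1.913750
θ = twist·z/height = -254°·8.5/16 = -134.9375° = -2.355104 rad
cos θ = -0.706335, sin θ = -0.707878 (intermediates below are computed at full precision and shown rounded to 5 d.p.)
v1: (-4,5) → rotate → (6.36473,-0.70016) → ×s → (12.18050,-1.33994) → (12.18,-1.34)
v2: (-1,-2) → rotate → (-0.70942,2.12055) → ×s → (-1.35765,4.05820) → (-1.36,4.06)
v3: (0.5,-3.5) → rotate → (-2.83074,2.11823) → ×s → (-5.41733,4.05377) → (-5.42,4.05)
v4: (3,-5) → rotate → (-5.65839,1.40804) → ×s → (-10.82875,2.69464) → (-10.83,2.69)
v5: (4.5,-1.5) → rotate → (-4.24032,-2.12595) → ×s → (-8.11492,-4.06853) → (-8.11,-4.07)
v6: (2,2) → rotate → (0.00309,-2.82843) → ×s → (0.00590,-5.41290) → (0.01,-5.41)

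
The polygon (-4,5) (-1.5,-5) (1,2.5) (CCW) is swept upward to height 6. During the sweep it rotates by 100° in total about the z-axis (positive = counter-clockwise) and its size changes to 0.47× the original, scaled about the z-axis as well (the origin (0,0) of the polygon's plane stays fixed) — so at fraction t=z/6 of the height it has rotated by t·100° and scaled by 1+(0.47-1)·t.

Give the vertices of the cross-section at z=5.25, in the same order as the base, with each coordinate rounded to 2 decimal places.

Cross-section at z=5.25: (-2.77,-2.03) (2.64,-0.92) (-1.32,0.59)

t = z/height = 5.25/6 = 0.875
s = 1 + (scale-1)·z/height = 1 + (0.47-1)·5.25/6 = 0.536250
θ = twist·z/height = 100°·5.25/6 = 87.5000° = 1.527163 rad
cos θ = 0.043619, sin θ = 0.999048 (intermediates below are computed at full precision and shown rounded to 5 d.p.)
v1: (-4,5) → rotate → (-5.16972,-3.77810) → ×s → (-2.77226,-2.02600) → (-2.77,-2.03)
v2: (-1.5,-5) → rotate → (4.92981,-1.71667) → ×s → (2.64361,-0.92056) → (2.64,-0.92)
v3: (1,2.5) → rotate → (-2.45400,1.10810) → ×s → (-1.31596,0.59422) → (-1.32,0.59)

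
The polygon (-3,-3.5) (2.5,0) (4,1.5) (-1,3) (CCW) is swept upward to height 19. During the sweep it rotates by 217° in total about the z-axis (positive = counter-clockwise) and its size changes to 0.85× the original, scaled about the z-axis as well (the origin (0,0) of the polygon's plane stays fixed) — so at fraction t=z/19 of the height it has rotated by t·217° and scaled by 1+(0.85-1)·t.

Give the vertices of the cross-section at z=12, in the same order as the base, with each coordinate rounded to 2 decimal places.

t = z/height = 12/19 = 0.631579
s = 1 + (scale-1)·z/height = 1 + (0.85-1)·12/19 = 0.905263
θ = twist·z/height = 217°·12/19 = 137.0526° = 2.392020 rad
cos θ = -0.731980, sin θ = 0.681326 (intermediates below are computed at full precision and shown rounded to 5 d.p.)
v1: (-3,-3.5) → rotate → (4.58058,0.51795) → ×s → (4.14663,0.46888) → (4.15,0.47)
v2: (2.5,0) → rotate → (-1.82995,1.70332) → ×s → (-1.65659,1.54195) → (-1.66,1.54)
v3: (4,1.5) → rotate → (-3.94991,1.62734) → ×s → (-3.57571,1.47317) → (-3.58,1.47)
v4: (-1,3) → rotate → (-1.31200,-2.87727) → ×s → (-1.18770,-2.60468) → (-1.19,-2.60)

Cross-section at z=12: (4.15,0.47) (-1.66,1.54) (-3.58,1.47) (-1.19,-2.60)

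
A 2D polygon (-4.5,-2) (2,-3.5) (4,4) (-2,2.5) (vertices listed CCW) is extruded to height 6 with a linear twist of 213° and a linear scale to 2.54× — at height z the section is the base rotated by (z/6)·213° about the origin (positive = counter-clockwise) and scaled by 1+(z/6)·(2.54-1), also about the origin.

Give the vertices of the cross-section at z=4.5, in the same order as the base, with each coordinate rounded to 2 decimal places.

t = z/height = 4.5/6 = 0.75
s = 1 + (scale-1)·z/height = 1 + (2.54-1)·4.5/6 = 2.155000
θ = twist·z/height = 213°·4.5/6 = 159.7500° = 2.788163 rad
cos θ = -0.938191, sin θ = 0.346117 (intermediates below are computed at full precision and shown rounded to 5 d.p.)
v1: (-4.5,-2) → rotate → (4.91410,0.31886) → ×s → (10.58987,0.68713) → (10.59,0.69)
v2: (2,-3.5) → rotate → (-0.66497,3.97590) → ×s → (-1.43302,8.56807) → (-1.43,8.57)
v3: (4,4) → rotate → (-5.13723,-2.36830) → ×s → (-11.07074,-5.10368) → (-11.07,-5.10)
v4: (-2,2.5) → rotate → (1.01109,-3.03771) → ×s → (2.17890,-6.54627) → (2.18,-6.55)

Cross-section at z=4.5: (10.59,0.69) (-1.43,8.57) (-11.07,-5.10) (2.18,-6.55)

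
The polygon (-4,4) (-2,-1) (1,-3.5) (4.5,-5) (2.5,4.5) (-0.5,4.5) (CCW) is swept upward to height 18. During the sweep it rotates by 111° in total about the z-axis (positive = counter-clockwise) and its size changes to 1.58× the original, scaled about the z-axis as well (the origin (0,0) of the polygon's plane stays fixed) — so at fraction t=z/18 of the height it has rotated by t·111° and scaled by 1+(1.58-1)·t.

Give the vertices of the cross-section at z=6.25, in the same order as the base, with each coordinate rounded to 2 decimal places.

Cross-section at z=6.25: (-6.75,0.76) (-1.13,-2.44) (3.56,-2.54) (7.97,-1.33) (-1.02,6.10) (-3.84,3.85)

t = z/height = 6.25/18 = 0.347222
s = 1 + (scale-1)·z/height = 1 + (1.58-1)·6.25/18 = 1.201389
θ = twist·z/height = 111°·6.25/18 = 38.5417° = 0.672679 rad
cos θ = 0.782155, sin θ = 0.623084 (intermediates below are computed at full precision and shown rounded to 5 d.p.)
v1: (-4,4) → rotate → (-5.62096,0.63629) → ×s → (-6.75295,0.76443) → (-6.75,0.76)
v2: (-2,-1) → rotate → (-0.94123,-2.02832) → ×s → (-1.13078,-2.43680) → (-1.13,-2.44)
v3: (1,-3.5) → rotate → (2.96295,-2.11446) → ×s → (3.55965,-2.54029) → (3.56,-2.54)
v4: (4.5,-5) → rotate → (6.63512,-1.10690) → ×s → (7.97136,-1.32982) → (7.97,-1.33)
v5: (2.5,4.5) → rotate → (-0.84849,5.07741) → ×s → (-1.01936,6.09994) → (-1.02,6.10)
v6: (-0.5,4.5) → rotate → (-3.19495,3.20816) → ×s → (-3.83838,3.85424) → (-3.84,3.85)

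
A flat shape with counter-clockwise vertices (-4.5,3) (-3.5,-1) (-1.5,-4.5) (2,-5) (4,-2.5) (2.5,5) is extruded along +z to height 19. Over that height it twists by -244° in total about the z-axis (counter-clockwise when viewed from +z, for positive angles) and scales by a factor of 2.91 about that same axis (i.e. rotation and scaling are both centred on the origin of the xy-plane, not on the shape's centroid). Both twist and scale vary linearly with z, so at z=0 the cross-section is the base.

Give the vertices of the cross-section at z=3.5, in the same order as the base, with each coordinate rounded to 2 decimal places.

Cross-section at z=3.5: (-1.44,7.17) (-4.30,2.39) (-5.73,-2.87) (-2.86,-6.69) (1.44,-6.21) (7.17,2.40)

t = z/height = 3.5/19 = 0.184211
s = 1 + (scale-1)·z/height = 1 + (2.91-1)·3.5/19 = 1.351842
θ = twist·z/height = -244°·3.5/19 = -44.9474° = -0.784480 rad
cos θ = 0.707756, sin θ = -0.706457 (intermediates below are computed at full precision and shown rounded to 5 d.p.)
v1: (-4.5,3) → rotate → (-1.06553,5.30232) → ×s → (-1.44043,7.16791) → (-1.44,7.17)
v2: (-3.5,-1) → rotate → (-3.18360,1.76484) → ×s → (-4.30373,2.38579) → (-4.30,2.39)
v3: (-1.5,-4.5) → rotate → (-4.24069,-2.12522) → ×s → (-5.73274,-2.87296) → (-5.73,-2.87)
v4: (2,-5) → rotate → (-2.11677,-4.95169) → ×s → (-2.86154,-6.69391) → (-2.86,-6.69)
v5: (4,-2.5) → rotate → (1.06488,-4.59522) → ×s → (1.43955,-6.21201) → (1.44,-6.21)
v6: (2.5,5) → rotate → (5.30167,1.77264) → ×s → (7.16703,2.39633) → (7.17,2.40)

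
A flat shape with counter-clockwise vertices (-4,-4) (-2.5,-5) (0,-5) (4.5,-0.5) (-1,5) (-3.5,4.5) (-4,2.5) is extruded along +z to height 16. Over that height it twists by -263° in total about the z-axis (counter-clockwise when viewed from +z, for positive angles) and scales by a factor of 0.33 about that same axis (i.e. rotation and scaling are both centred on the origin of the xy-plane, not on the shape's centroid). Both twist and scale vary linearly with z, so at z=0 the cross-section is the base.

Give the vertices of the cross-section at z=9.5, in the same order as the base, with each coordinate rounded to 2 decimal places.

Cross-section at z=9.5: (1.23,3.18) (0.16,3.36) (-1.22,2.75) (-2.60,-0.82) (1.77,-2.51) (3.02,-1.63) (2.81,-0.40)

t = z/height = 9.5/16 = 0.59375
s = 1 + (scale-1)·z/height = 1 + (0.33-1)·9.5/16 = 0.602188
θ = twist·z/height = -263°·9.5/16 = -156.1563° = -2.725441 rad
cos θ = -0.914651, sin θ = -0.404244 (intermediates below are computed at full precision and shown rounded to 5 d.p.)
v1: (-4,-4) → rotate → (2.04163,5.27558) → ×s → (1.22944,3.17689) → (1.23,3.18)
v2: (-2.5,-5) → rotate → (0.26541,5.58387) → ×s → (0.15983,3.36253) → (0.16,3.36)
v3: (0,-5) → rotate → (-2.02122,4.57326) → ×s → (-1.21715,2.75396) → (-1.22,2.75)
v4: (4.5,-0.5) → rotate → (-4.31805,-1.36177) → ×s → (-2.60028,-0.82004) → (-2.60,-0.82)
v5: (-1,5) → rotate → (2.93587,-4.16901) → ×s → (1.76794,-2.51053) → (1.77,-2.51)
v6: (-3.5,4.5) → rotate → (5.02038,-2.70108) → ×s → (3.02321,-1.62655) → (3.02,-1.63)
v7: (-4,2.5) → rotate → (4.66921,-0.66965) → ×s → (2.81174,-0.40326) → (2.81,-0.40)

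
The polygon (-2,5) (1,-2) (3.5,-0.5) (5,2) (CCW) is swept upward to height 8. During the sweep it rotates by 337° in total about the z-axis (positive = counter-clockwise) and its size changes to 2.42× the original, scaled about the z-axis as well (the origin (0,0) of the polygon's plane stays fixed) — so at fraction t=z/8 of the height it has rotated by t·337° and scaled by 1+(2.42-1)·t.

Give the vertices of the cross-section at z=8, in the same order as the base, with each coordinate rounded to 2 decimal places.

Cross-section at z=8: (0.27,13.03) (0.34,-5.40) (7.32,-4.42) (13.03,-0.27)

t = z/height = 8/8 = 1
s = 1 + (scale-1)·z/height = 1 + (2.42-1)·8/8 = 2.420000
θ = twist·z/height = 337°·8/8 = 337.0000° = 5.881760 rad
cos θ = 0.920505, sin θ = -0.390731 (intermediates below are computed at full precision and shown rounded to 5 d.p.)
v1: (-2,5) → rotate → (0.11265,5.38399) → ×s → (0.27260,13.02925) → (0.27,13.03)
v2: (1,-2) → rotate → (0.13904,-2.23174) → ×s → (0.33648,-5.40081) → (0.34,-5.40)
v3: (3.5,-0.5) → rotate → (3.02640,-1.82781) → ×s → (7.32389,-4.42330) → (7.32,-4.42)
v4: (5,2) → rotate → (5.38399,-0.11265) → ×s → (13.02925,-0.27260) → (13.03,-0.27)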